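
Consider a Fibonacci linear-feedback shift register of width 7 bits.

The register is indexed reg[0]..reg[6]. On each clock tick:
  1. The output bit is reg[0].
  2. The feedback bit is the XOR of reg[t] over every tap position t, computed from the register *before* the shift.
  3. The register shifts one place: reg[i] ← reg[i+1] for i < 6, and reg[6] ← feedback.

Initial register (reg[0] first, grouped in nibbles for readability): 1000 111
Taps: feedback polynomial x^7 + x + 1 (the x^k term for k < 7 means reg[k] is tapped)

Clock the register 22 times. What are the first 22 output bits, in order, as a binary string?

tick  register→output (feedback)
  0  1000111→1 (1)
  1  0001111→0 (0)
  2  0011110→0 (0)
  3  0111100→0 (1)
  4  1111001→1 (0)
  5  1110010→1 (0)
  6  1100100→1 (0)
  7  1001000→1 (1)
  8  0010001→0 (0)
  9  0100010→0 (1)
 10  1000101→1 (1)
 11  0001011→0 (0)
 12  0010110→0 (0)
 13  0101100→0 (1)
 14  1011001→1 (1)
 15  0110011→0 (1)
 16  1100111→1 (0)
 17  1001110→1 (1)
 18  0011101→0 (0)
 19  0111010→0 (1)
 20  1110101→1 (0)
 21  1101010→1 (0)

1000111100100010110011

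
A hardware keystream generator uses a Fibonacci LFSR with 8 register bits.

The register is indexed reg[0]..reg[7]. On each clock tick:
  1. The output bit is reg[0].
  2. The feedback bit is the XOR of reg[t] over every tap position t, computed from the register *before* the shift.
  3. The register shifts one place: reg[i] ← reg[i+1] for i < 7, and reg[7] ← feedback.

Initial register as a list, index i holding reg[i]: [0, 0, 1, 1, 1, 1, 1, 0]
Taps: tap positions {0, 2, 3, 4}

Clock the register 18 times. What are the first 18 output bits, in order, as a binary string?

001111101101111010

k : reg_k → out_k, fb_k
0: 00111110 → 0, fb=1
1: 01111101 → 0, fb=1
2: 11111011 → 1, fb=0
3: 11110110 → 1, fb=1
4: 11101101 → 1, fb=1
5: 11011011 → 1, fb=1
6: 10110111 → 1, fb=1
7: 01101111 → 0, fb=0
8: 11011110 → 1, fb=1
9: 10111101 → 1, fb=0
10: 01111010 → 0, fb=1
11: 11110101 → 1, fb=1
12: 11101011 → 1, fb=1
13: 11010111 → 1, fb=0
14: 10101110 → 1, fb=1
15: 01011101 → 0, fb=0
16: 10111010 → 1, fb=0
17: 01110100 → 0, fb=0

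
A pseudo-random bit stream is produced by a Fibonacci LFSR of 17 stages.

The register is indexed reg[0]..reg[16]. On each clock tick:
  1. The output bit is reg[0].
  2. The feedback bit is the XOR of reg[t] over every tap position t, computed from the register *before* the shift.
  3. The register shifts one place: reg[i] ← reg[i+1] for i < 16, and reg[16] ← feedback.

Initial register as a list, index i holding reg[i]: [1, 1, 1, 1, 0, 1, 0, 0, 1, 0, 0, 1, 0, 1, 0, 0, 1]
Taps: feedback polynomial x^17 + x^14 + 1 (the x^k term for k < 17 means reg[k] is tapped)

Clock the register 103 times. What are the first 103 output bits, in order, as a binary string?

1111010010010100111001101001100101011000010001000010100100000010010111110110110010111000101000100001111

tick  register→output (feedback)
  0  11110100100101001→1 (1)
  1  11101001001010011→1 (1)
  2  11010010010100111→1 (0)
  3  10100100101001110→1 (0)
  4  01001001010011100→0 (1)
  5  10010010100111001→1 (1)
  6  00100101001110011→0 (0)
  7  01001010011100110→0 (1)
  8  10010100111001101→1 (0)
  9  00101001110011010→0 (0)
 10  01010011100110100→0 (1)
 11  10100111001101001→1 (1)
 12  01001110011010011→0 (0)
 13  10011100110100110→1 (0)
 14  00111001101001100→0 (1)
 15  01110011010011001→0 (0)
 16  11100110100110010→1 (1)
 17  11001101001100101→1 (0)
 18  10011010011001010→1 (1)
 19  00110100110010101→0 (1)
 20  01101001100101011→0 (0)
 21  11010011001010110→1 (0)
 22  10100110010101100→1 (0)
 23  01001100101011000→0 (0)
 24  10011001010110000→1 (1)
 25  00110010101100001→0 (0)
 26  01100101011000010→0 (0)
 27  11001010110000100→1 (0)
 28  10010101100001000→1 (1)
 29  00101011000010001→0 (0)
 30  01010110000100010→0 (0)
 31  10101100001000100→1 (0)
 32  01011000010001000→0 (0)
 33  10110000100010000→1 (1)
 34  01100001000100001→0 (0)
 35  11000010001000010→1 (1)
 36  10000100010000101→1 (0)
 37  00001000100001010→0 (0)
 38  00010001000010100→0 (1)
 39  00100010000101001→0 (0)
 40  01000100001010010→0 (0)
 41  10001000010100100→1 (0)
 42  00010000101001000→0 (0)
 43  00100001010010000→0 (0)
 44  01000010100100000→0 (0)
 45  10000101001000000→1 (1)
 46  00001010010000001→0 (0)
 47  00010100100000010→0 (0)
 48  00101001000000100→0 (1)
 49  01010010000001001→0 (0)
 50  10100100000010010→1 (1)
 51  01001000000100101→0 (1)
 52  10010000001001011→1 (1)
 53  00100000010010111→0 (1)
 54  01000000100101111→0 (1)
 55  10000001001011111→1 (0)
 56  00000010010111110→0 (1)
 57  00000100101111101→0 (1)
 58  00001001011111011→0 (0)
 59  00010010111110110→0 (1)
 60  00100101111101101→0 (1)
 61  01001011111011011→0 (0)
 62  10010111110110110→1 (0)
 63  00101111101101100→0 (1)
 64  01011111011011001→0 (0)
 65  10111110110110010→1 (1)
 66  01111101101100101→0 (1)
 67  11111011011001011→1 (1)
 68  11110110110010111→1 (0)
 69  11101101100101110→1 (0)
 70  11011011001011100→1 (0)
 71  10110110010111000→1 (1)
 72  01101100101110001→0 (0)
 73  11011001011100010→1 (1)
 74  10110010111000101→1 (0)
 75  01100101110001010→0 (0)
 76  11001011100010100→1 (0)
 77  10010111000101000→1 (1)
 78  00101110001010001→0 (0)
 79  01011100010100010→0 (0)
 80  10111000101000100→1 (0)
 81  01110001010001000→0 (0)
 82  11100010100010000→1 (1)
 83  11000101000100001→1 (1)
 84  10001010001000011→1 (1)
 85  00010100010000111→0 (1)
 86  00101000100001111→0 (1)
 87  01010001000011111→0 (1)
 88  10100010000111111→1 (0)
 89  01000100001111110→0 (1)
 90  10001000011111101→1 (0)
 91  00010000111111010→0 (0)
 92  00100001111110100→0 (1)
 93  01000011111101001→0 (0)
 94  10000111111010010→1 (1)
 95  00001111110100101→0 (1)
 96  00011111101001011→0 (0)
 97  00111111010010110→0 (1)
 98  01111110100101101→0 (1)
 99  11111101001011011→1 (1)
100  11111010010110111→1 (0)
101  11110100101101110→1 (0)
102  11101001011011100→1 (0)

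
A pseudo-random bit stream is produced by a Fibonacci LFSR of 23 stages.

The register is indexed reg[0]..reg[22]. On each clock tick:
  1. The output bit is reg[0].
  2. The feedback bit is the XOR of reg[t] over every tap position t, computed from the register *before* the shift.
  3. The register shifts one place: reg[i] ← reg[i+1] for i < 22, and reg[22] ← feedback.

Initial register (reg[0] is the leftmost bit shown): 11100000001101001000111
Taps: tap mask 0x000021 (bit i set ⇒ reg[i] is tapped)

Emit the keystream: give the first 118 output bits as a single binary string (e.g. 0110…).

tick  register→output (feedback)
  0  11100000001101001000111→1 (1)
  1  11000000011010010001111→1 (1)
  2  10000000110100100011111→1 (1)
  3  00000001101001000111111→0 (0)
  4  00000011010010001111110→0 (0)
  5  00000110100100011111100→0 (1)
  6  00001101001000111111001→0 (1)
  7  00011010010001111110011→0 (0)
  8  00110100100011111100110→0 (1)
  9  01101001000111111001101→0 (0)
 10  11010010001111110011010→1 (1)
 11  10100100011111100110101→1 (0)
 12  01001000111111001101010→0 (0)
 13  10010001111110011010100→1 (1)
 14  00100011111100110101001→0 (0)
 15  01000111111001101010010→0 (1)
 16  10001111110011010100101→1 (0)
 17  00011111100110101001010→0 (1)
 18  00111111001101010010101→0 (1)
 19  01111110011010100101011→0 (1)
 20  11111100110101001010111→1 (0)
 21  11111001101010010101110→1 (1)
 22  11110011010100101011101→1 (1)
 23  11100110101001010111011→1 (0)
 24  11001101010010101110110→1 (0)
 25  10011010100101011101100→1 (1)
 26  00110101001010111011001→0 (1)
 27  01101010010101110110011→0 (0)
 28  11010100101011101100110→1 (0)
 29  10101001010111011001100→1 (1)
 30  01010010101110110011001→0 (0)
 31  10100101011101100110010→1 (0)
 32  01001010111011001100100→0 (0)
 33  10010101110110011001000→1 (0)
 34  00101011101100110010000→0 (0)
 35  01010111011001100100000→0 (1)
 36  10101110110011001000001→1 (0)
 37  01011101100110010000010→0 (1)
 38  10111011001100100000101→1 (1)
 39  01110110011001000001011→0 (1)
 40  11101100110010000010111→1 (0)
 41  11011001100100000101110→1 (1)
 42  10110011001000001011101→1 (1)
 43  01100110010000010111011→0 (1)
 44  11001100100000101110111→1 (0)
 45  10011001000001011101110→1 (1)
 46  00110010000010111011101→0 (0)
 47  01100100000101110111010→0 (1)
 48  11001000001011101110101→1 (1)
 49  10010000010111011101011→1 (1)
 50  00100000101110111010111→0 (0)
 51  01000001011101110101110→0 (0)
 52  10000010111011101011100→1 (1)
 53  00000101110111010111001→0 (1)
 54  00001011101110101110011→0 (0)
 55  00010111011101011100110→0 (1)
 56  00101110111010111001101→0 (1)
 57  01011101110101110011011→0 (1)
 58  10111011101011100110111→1 (1)
 59  01110111010111001101111→0 (1)
 60  11101110101110011011111→1 (0)
 61  11011101011100110111110→1 (0)
 62  10111010111001101111100→1 (1)
 63  01110101110011011111001→0 (1)
 64  11101011100110111110011→1 (1)
 65  11010111001101111100111→1 (0)
 66  10101110011011111001110→1 (0)
 67  01011100110111110011100→0 (1)
 68  10111001101111100111001→1 (1)
 69  01110011011111001110011→0 (0)
 70  11100110111110011100110→1 (0)
 71  11001101111100111001100→1 (0)
 72  10011011111001110011000→1 (1)
 73  00110111110011100110001→0 (1)
 74  01101111100111001100011→0 (1)
 75  11011111001110011000111→1 (0)
 76  10111110011100110001110→1 (0)
 77  01111100111001100011100→0 (1)
 78  11111001110011000111001→1 (1)
 79  11110011100110001110011→1 (1)
 80  11100111001100011100111→1 (0)
 81  11001110011000111001110→1 (0)
 82  10011100110001110011100→1 (0)
 83  00111001100011100111000→0 (0)
 84  01110011000111001110000→0 (0)
 85  11100110001110011100000→1 (0)
 86  11001100011100111000000→1 (0)
 87  10011000111001110000000→1 (1)
 88  00110001110011100000001→0 (0)
 89  01100011100111000000010→0 (0)
 90  11000111001110000000100→1 (0)
 91  10001110011100000001000→1 (0)
 92  00011100111000000010000→0 (1)
 93  00111001110000000100001→0 (0)
 94  01110011100000001000010→0 (0)
 95  11100111000000010000100→1 (0)
 96  11001110000000100001000→1 (0)
 97  10011100000001000010000→1 (0)
 98  00111000000010000100000→0 (0)
 99  01110000000100001000000→0 (0)
100  11100000001000010000000→1 (1)
101  11000000010000100000001→1 (1)
102  10000000100001000000011→1 (1)
103  00000001000010000000111→0 (0)
104  00000010000100000001110→0 (0)
105  00000100001000000011100→0 (1)
106  00001000010000000111001→0 (0)
107  00010000100000001110010→0 (0)
108  00100001000000011100100→0 (0)
109  01000010000000111001000→0 (0)
110  10000100000001110010000→1 (0)
111  00001000000011100100000→0 (0)
112  00010000000111001000000→0 (0)
113  00100000001110010000000→0 (0)
114  01000000011100100000000→0 (0)
115  10000000111001000000000→1 (1)
116  00000001110010000000001→0 (0)
117  00000011100100000000010→0 (0)

1110000000110100100011111100110101001010111011001100100000101110111010111001101111100111001100011100111000000010000100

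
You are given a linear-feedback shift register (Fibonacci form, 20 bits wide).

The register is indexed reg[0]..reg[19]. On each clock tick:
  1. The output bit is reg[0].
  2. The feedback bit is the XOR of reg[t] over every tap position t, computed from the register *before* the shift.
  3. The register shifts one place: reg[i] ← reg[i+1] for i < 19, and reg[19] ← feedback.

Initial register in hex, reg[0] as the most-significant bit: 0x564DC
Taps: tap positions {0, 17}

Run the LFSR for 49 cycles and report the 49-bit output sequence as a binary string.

0101011001001101110011001111101110101001111100011

tick  register→output (feedback)
  0  01010110010011011100→0 (1)
  1  10101100100110111001→1 (1)
  2  01011001001101110011→0 (0)
  3  10110010011011100110→1 (0)
  4  01100100110111001100→0 (1)
  5  11001001101110011001→1 (1)
  6  10010011011100110011→1 (1)
  7  00100110111001100111→0 (1)
  8  01001101110011001111→0 (1)
  9  10011011100110011111→1 (0)
 10  00110111001100111110→0 (1)
 11  01101110011001111101→0 (1)
 12  11011100110011111011→1 (1)
 13  10111001100111110111→1 (0)
 14  01110011001111101110→0 (1)
 15  11100110011111011101→1 (0)
 16  11001100111110111010→1 (1)
 17  10011001111101110101→1 (0)
 18  00110011111011101010→0 (0)
 19  01100111110111010100→0 (1)
 20  11001111101110101001→1 (1)
 21  10011111011101010011→1 (1)
 22  00111110111010100111→0 (1)
 23  01111101110101001111→0 (1)
 24  11111011101010011111→1 (0)
 25  11110111010100111110→1 (0)
 26  11101110101001111100→1 (0)
 27  11011101010011111000→1 (1)
 28  10111010100111110001→1 (1)
 29  01110101001111100011→0 (0)
 30  11101010011111000110→1 (0)
 31  11010100111110001100→1 (0)
 32  10101001111100011000→1 (1)
 33  01010011111000110001→0 (0)
 34  10100111110001100010→1 (1)
 35  01001111100011000101→0 (1)
 36  10011111000110001011→1 (1)
 37  00111110001100010111→0 (1)
 38  01111100011000101111→0 (1)
 39  11111000110001011111→1 (0)
 40  11110001100010111110→1 (0)
 41  11100011000101111100→1 (0)
 42  11000110001011111000→1 (1)
 43  10001100010111110001→1 (1)
 44  00011000101111100011→0 (0)
 45  00110001011111000110→0 (1)
 46  01100010111110001101→0 (1)
 47  11000101111100011011→1 (1)
 48  10001011111000110111→1 (0)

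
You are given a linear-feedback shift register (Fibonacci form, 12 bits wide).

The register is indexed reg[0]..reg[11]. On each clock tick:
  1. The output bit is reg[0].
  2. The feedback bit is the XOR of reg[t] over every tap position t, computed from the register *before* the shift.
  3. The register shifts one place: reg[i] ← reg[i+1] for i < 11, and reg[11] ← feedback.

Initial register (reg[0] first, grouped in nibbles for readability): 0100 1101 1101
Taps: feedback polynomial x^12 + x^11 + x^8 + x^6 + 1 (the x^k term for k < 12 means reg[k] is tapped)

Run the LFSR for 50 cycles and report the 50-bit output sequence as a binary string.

01001101110101001000010111111111100100001101101010

step | reg (before) | out | fb
   0 | 010011011101 | 0 | 0
   1 | 100110111010 | 1 | 1
   2 | 001101110101 | 0 | 0
   3 | 011011101010 | 0 | 0
   4 | 110111010100 | 1 | 1
   5 | 101110101001 | 1 | 0
   6 | 011101010010 | 0 | 0
   7 | 111010100100 | 1 | 0
   8 | 110101001000 | 1 | 0
   9 | 101010010000 | 1 | 1
  10 | 010100100001 | 0 | 0
  11 | 101001000010 | 1 | 1
  12 | 010010000101 | 0 | 1
  13 | 100100001011 | 1 | 1
  14 | 001000010111 | 0 | 1
  15 | 010000101111 | 0 | 1
  16 | 100001011111 | 1 | 1
  17 | 000010111111 | 0 | 1
  18 | 000101111111 | 0 | 1
  19 | 001011111111 | 0 | 1
  20 | 010111111111 | 0 | 1
  21 | 101111111111 | 1 | 0
  22 | 011111111110 | 0 | 0
  23 | 111111111100 | 1 | 1
  24 | 111111111001 | 1 | 0
  25 | 111111110010 | 1 | 0
  26 | 111111100100 | 1 | 0
  27 | 111111001000 | 1 | 0
  28 | 111110010000 | 1 | 1
  29 | 111100100001 | 1 | 1
  30 | 111001000011 | 1 | 0
  31 | 110010000110 | 1 | 1
  32 | 100100001101 | 1 | 1
  33 | 001000011011 | 0 | 0
  34 | 010000110110 | 0 | 1
  35 | 100001101101 | 1 | 0
  36 | 000011011010 | 0 | 1
  37 | 000110110101 | 0 | 0
  38 | 001101101010 | 0 | 0
  39 | 011011010100 | 0 | 0
  40 | 110110101000 | 1 | 1
  41 | 101101010001 | 1 | 0
  42 | 011010100010 | 0 | 1
  43 | 110101000101 | 1 | 0
  44 | 101010001010 | 1 | 0
  45 | 010100010100 | 0 | 0
  46 | 101000101000 | 1 | 1
  47 | 010001010001 | 0 | 1
  48 | 100010100011 | 1 | 1
  49 | 000101000111 | 0 | 1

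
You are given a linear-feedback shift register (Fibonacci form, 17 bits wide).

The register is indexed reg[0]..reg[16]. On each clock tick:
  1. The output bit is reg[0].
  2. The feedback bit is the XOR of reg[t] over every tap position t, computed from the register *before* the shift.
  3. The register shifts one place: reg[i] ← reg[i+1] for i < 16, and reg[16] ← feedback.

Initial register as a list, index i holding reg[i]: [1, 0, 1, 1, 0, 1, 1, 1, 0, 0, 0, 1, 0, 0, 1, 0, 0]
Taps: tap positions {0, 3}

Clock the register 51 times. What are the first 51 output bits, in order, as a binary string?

101101110001001000000111110000010001110011100100111

step | reg (before) | out | fb
   0 | 10110111000100100 | 1 | 0
   1 | 01101110001001000 | 0 | 0
   2 | 11011100010010000 | 1 | 0
   3 | 10111000100100000 | 1 | 0
   4 | 01110001001000000 | 0 | 1
   5 | 11100010010000001 | 1 | 1
   6 | 11000100100000011 | 1 | 1
   7 | 10001001000000111 | 1 | 1
   8 | 00010010000001111 | 0 | 1
   9 | 00100100000011111 | 0 | 0
  10 | 01001000000111110 | 0 | 0
  11 | 10010000001111100 | 1 | 0
  12 | 00100000011111000 | 0 | 0
  13 | 01000000111110000 | 0 | 0
  14 | 10000001111100000 | 1 | 1
  15 | 00000011111000001 | 0 | 0
  16 | 00000111110000010 | 0 | 0
  17 | 00001111100000100 | 0 | 0
  18 | 00011111000001000 | 0 | 1
  19 | 00111110000010001 | 0 | 1
  20 | 01111100000100011 | 0 | 1
  21 | 11111000001000111 | 1 | 0
  22 | 11110000010001110 | 1 | 0
  23 | 11100000100011100 | 1 | 1
  24 | 11000001000111001 | 1 | 1
  25 | 10000010001110011 | 1 | 1
  26 | 00000100011100111 | 0 | 0
  27 | 00001000111001110 | 0 | 0
  28 | 00010001110011100 | 0 | 1
  29 | 00100011100111001 | 0 | 0
  30 | 01000111001110010 | 0 | 0
  31 | 10001110011100100 | 1 | 1
  32 | 00011100111001001 | 0 | 1
  33 | 00111001110010011 | 0 | 1
  34 | 01110011100100111 | 0 | 1
  35 | 11100111001001111 | 1 | 1
  36 | 11001110010011111 | 1 | 1
  37 | 10011100100111111 | 1 | 0
  38 | 00111001001111110 | 0 | 1
  39 | 01110010011111101 | 0 | 1
  40 | 11100100111111011 | 1 | 1
  41 | 11001001111110111 | 1 | 1
  42 | 10010011111101111 | 1 | 0
  43 | 00100111111011110 | 0 | 0
  44 | 01001111110111100 | 0 | 0
  45 | 10011111101111000 | 1 | 0
  46 | 00111111011110000 | 0 | 1
  47 | 01111110111100001 | 0 | 1
  48 | 11111101111000011 | 1 | 0
  49 | 11111011110000110 | 1 | 0
  50 | 11110111100001100 | 1 | 0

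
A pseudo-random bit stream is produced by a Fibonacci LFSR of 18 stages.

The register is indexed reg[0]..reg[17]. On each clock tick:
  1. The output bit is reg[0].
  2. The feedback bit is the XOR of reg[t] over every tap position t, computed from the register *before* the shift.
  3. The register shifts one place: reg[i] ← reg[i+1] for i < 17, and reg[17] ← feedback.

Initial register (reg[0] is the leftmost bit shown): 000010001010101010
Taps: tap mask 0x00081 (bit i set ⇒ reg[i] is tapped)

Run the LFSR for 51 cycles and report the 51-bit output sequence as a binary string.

000010001010101010010111011110000100101011010111010

step | reg (before) | out | fb
   0 | 000010001010101010 | 0 | 0
   1 | 000100010101010100 | 0 | 1
   2 | 001000101010101001 | 0 | 0
   3 | 010001010101010010 | 0 | 1
   4 | 100010101010100101 | 1 | 1
   5 | 000101010101001011 | 0 | 1
   6 | 001010101010010111 | 0 | 0
   7 | 010101010100101110 | 0 | 1
   8 | 101010101001011101 | 1 | 1
   9 | 010101010010111011 | 0 | 1
  10 | 101010100101110111 | 1 | 1
  11 | 010101001011101111 | 0 | 0
  12 | 101010010111011110 | 1 | 0
  13 | 010100101110111100 | 0 | 0
  14 | 101001011101111000 | 1 | 0
  15 | 010010111011110000 | 0 | 1
  16 | 100101110111100001 | 1 | 0
  17 | 001011101111000010 | 0 | 0
  18 | 010111011110000100 | 0 | 1
  19 | 101110111100001001 | 1 | 0
  20 | 011101111000010010 | 0 | 1
  21 | 111011110000100101 | 1 | 0
  22 | 110111100001001010 | 1 | 1
  23 | 101111000010010101 | 1 | 1
  24 | 011110000100101011 | 0 | 0
  25 | 111100001001010110 | 1 | 1
  26 | 111000010010101101 | 1 | 0
  27 | 110000100101011010 | 1 | 1
  28 | 100001001010110101 | 1 | 1
  29 | 000010010101101011 | 0 | 1
  30 | 000100101011010111 | 0 | 0
  31 | 001001010110101110 | 0 | 1
  32 | 010010101101011101 | 0 | 0
  33 | 100101011010111010 | 1 | 0
  34 | 001010110101110100 | 0 | 1
  35 | 010101101011101001 | 0 | 0
  36 | 101011010111010010 | 1 | 0
  37 | 010110101110100100 | 0 | 0
  38 | 101101011101001000 | 1 | 0
  39 | 011010111010010000 | 0 | 1
  40 | 110101110100100001 | 1 | 0
  41 | 101011101001000010 | 1 | 1
  42 | 010111010010000101 | 0 | 1
  43 | 101110100100001011 | 1 | 1
  44 | 011101001000010111 | 0 | 0
  45 | 111010010000101110 | 1 | 0
  46 | 110100100001011100 | 1 | 1
  47 | 101001000010111001 | 1 | 1
  48 | 010010000101110011 | 0 | 0
  49 | 100100001011100110 | 1 | 1
  50 | 001000010111001101 | 0 | 1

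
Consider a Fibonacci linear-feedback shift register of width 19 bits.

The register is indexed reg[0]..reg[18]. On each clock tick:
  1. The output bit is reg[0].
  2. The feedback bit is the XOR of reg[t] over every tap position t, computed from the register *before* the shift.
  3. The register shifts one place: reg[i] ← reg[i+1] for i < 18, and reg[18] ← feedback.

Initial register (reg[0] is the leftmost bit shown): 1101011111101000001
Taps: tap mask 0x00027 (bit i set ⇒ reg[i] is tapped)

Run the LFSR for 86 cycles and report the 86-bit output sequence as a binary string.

11010111111010000011101101010011111110010101100010011000101100110001101110101111010001

k : reg_k → out_k, fb_k
0: 1101011111101000001 → 1, fb=1
1: 1010111111010000011 → 1, fb=1
2: 0101111110100000111 → 0, fb=0
3: 1011111101000001110 → 1, fb=1
4: 0111111010000011101 → 0, fb=1
5: 1111110100000111011 → 1, fb=0
6: 1111101000001110110 → 1, fb=1
7: 1111010000011101101 → 1, fb=0
8: 1110100000111011010 → 1, fb=1
9: 1101000001110110101 → 1, fb=0
10: 1010000011101101010 → 1, fb=0
11: 0100000111011010100 → 0, fb=1
12: 1000001110110101001 → 1, fb=1
13: 0000011101101010011 → 0, fb=1
14: 0000111011010100111 → 0, fb=1
15: 0001110110101001111 → 0, fb=1
16: 0011101101010011111 → 0, fb=1
17: 0111011010100111111 → 0, fb=1
18: 1110110101001111111 → 1, fb=0
19: 1101101010011111110 → 1, fb=0
20: 1011010100111111100 → 1, fb=1
21: 0110101001111111001 → 0, fb=0
22: 1101010011111110010 → 1, fb=1
23: 1010100111111100101 → 1, fb=0
24: 0101001111111001010 → 0, fb=1
25: 1010011111110010101 → 1, fb=1
26: 0100111111100101011 → 0, fb=0
27: 1001111111001010110 → 1, fb=0
28: 0011111110010101100 → 0, fb=0
29: 0111111100101011000 → 0, fb=1
30: 1111111001010110001 → 1, fb=0
31: 1111110010101100010 → 1, fb=0
32: 1111100101011000100 → 1, fb=1
33: 1111001010110001001 → 1, fb=1
34: 1110010101100010011 → 1, fb=0
35: 1100101011000100110 → 1, fb=0
36: 1001010110001001100 → 1, fb=0
37: 0010101100010011000 → 0, fb=1
38: 0101011000100110001 → 0, fb=0
39: 1010110001001100010 → 1, fb=1
40: 0101100010011000101 → 0, fb=1
41: 1011000100110001011 → 1, fb=0
42: 0110001001100010110 → 0, fb=0
43: 1100010011000101100 → 1, fb=1
44: 1000100110001011001 → 1, fb=1
45: 0001001100010110011 → 0, fb=0
46: 0010011000101100110 → 0, fb=0
47: 0100110001011001100 → 0, fb=0
48: 1001100010110011000 → 1, fb=1
49: 0011000101100110001 → 0, fb=1
50: 0110001011001100011 → 0, fb=0
51: 1100010110011000110 → 1, fb=1
52: 1000101100110001101 → 1, fb=1
53: 0001011001100011011 → 0, fb=1
54: 0010110011000110111 → 0, fb=0
55: 0101100110001101110 → 0, fb=1
56: 1011001100011011101 → 1, fb=0
57: 0110011000110111010 → 0, fb=1
58: 1100110001101110101 → 1, fb=1
59: 1001100011011101011 → 1, fb=1
60: 0011000110111010111 → 0, fb=1
61: 0110001101110101111 → 0, fb=0
62: 1100011011101011110 → 1, fb=1
63: 1000110111010111101 → 1, fb=0
64: 0001101110101111010 → 0, fb=0
65: 0011011101011110100 → 0, fb=0
66: 0110111010111101000 → 0, fb=1
67: 1101110101111010001 → 1, fb=1
68: 1011101011110100011 → 1, fb=0
69: 0111010111101000110 → 0, fb=1
70: 1110101111010001101 → 1, fb=1
71: 1101011110100011011 → 1, fb=1
72: 1010111101000110111 → 1, fb=1
73: 0101111010001101111 → 0, fb=0
74: 1011110100011011110 → 1, fb=1
75: 0111101000110111101 → 0, fb=0
76: 1111010001101111010 → 1, fb=0
77: 1110100011011110100 → 1, fb=1
78: 1101000110111101001 → 1, fb=0
79: 1010001101111010010 → 1, fb=0
80: 0100011011110100100 → 0, fb=0
81: 1000110111101001000 → 1, fb=0
82: 0001101111010010000 → 0, fb=0
83: 0011011110100100000 → 0, fb=0
84: 0110111101001000000 → 0, fb=1
85: 1101111010010000001 → 1, fb=1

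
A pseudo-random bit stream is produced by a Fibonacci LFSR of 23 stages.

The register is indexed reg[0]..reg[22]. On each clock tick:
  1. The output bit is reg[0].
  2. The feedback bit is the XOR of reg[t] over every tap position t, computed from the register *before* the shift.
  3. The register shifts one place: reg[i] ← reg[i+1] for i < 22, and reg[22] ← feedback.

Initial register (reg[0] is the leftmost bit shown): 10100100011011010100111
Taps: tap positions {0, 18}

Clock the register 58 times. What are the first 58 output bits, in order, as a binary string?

step | reg (before) | out | fb
   0 | 10100100011011010100111 | 1 | 1
   1 | 01001000110110101001111 | 0 | 0
   2 | 10010001101101010011110 | 1 | 0
   3 | 00100011011010100111100 | 0 | 1
   4 | 01000110110101001111001 | 0 | 1
   5 | 10001101101010011110011 | 1 | 0
   6 | 00011011010100111100110 | 0 | 0
   7 | 00110110101001111001100 | 0 | 0
   8 | 01101101010011110011000 | 0 | 1
   9 | 11011010100111100110001 | 1 | 0
  10 | 10110101001111001100010 | 1 | 1
  11 | 01101010011110011000101 | 0 | 0
  12 | 11010100111100110001010 | 1 | 1
  13 | 10101001111001100010101 | 1 | 0
  14 | 01010011110011000101010 | 0 | 0
  15 | 10100111100110001010100 | 1 | 0
  16 | 01001111001100010101000 | 0 | 0
  17 | 10011110011000101010000 | 1 | 0
  18 | 00111100110001010100000 | 0 | 0
  19 | 01111001100010101000000 | 0 | 0
  20 | 11110011000101010000000 | 1 | 1
  21 | 11100110001010100000001 | 1 | 1
  22 | 11001100010101000000011 | 1 | 1
  23 | 10011000101010000000111 | 1 | 1
  24 | 00110001010100000001111 | 0 | 0
  25 | 01100010101000000011110 | 0 | 1
  26 | 11000101010000000111101 | 1 | 0
  27 | 10001010100000001111010 | 1 | 0
  28 | 00010101000000011110100 | 0 | 1
  29 | 00101010000000111101001 | 0 | 0
  30 | 01010100000001111010010 | 0 | 1
  31 | 10101000000011110100101 | 1 | 1
  32 | 01010000000111101001011 | 0 | 0
  33 | 10100000001111010010110 | 1 | 0
  34 | 01000000011110100101100 | 0 | 0
  35 | 10000000111101001011000 | 1 | 0
  36 | 00000001111010010110000 | 0 | 1
  37 | 00000011110100101100001 | 0 | 0
  38 | 00000111101001011000010 | 0 | 0
  39 | 00001111010010110000100 | 0 | 0
  40 | 00011110100101100001000 | 0 | 0
  41 | 00111101001011000010000 | 0 | 1
  42 | 01111010010110000100001 | 0 | 0
  43 | 11110100101100001000010 | 1 | 1
  44 | 11101001011000010000101 | 1 | 1
  45 | 11010010110000100001011 | 1 | 1
  46 | 10100101100001000010111 | 1 | 0
  47 | 01001011000010000101110 | 0 | 0
  48 | 10010110000100001011100 | 1 | 0
  49 | 00101100001000010111000 | 0 | 1
  50 | 01011000010000101110001 | 0 | 1
  51 | 10110000100001011100011 | 1 | 1
  52 | 01100001000010111000111 | 0 | 0
  53 | 11000010000101110001110 | 1 | 1
  54 | 10000100001011100011101 | 1 | 0
  55 | 00001000010111000111010 | 0 | 1
  56 | 00010000101110001110101 | 0 | 1
  57 | 00100001011100011101011 | 0 | 0

1010010001101101010011110011000101010000000111101001011000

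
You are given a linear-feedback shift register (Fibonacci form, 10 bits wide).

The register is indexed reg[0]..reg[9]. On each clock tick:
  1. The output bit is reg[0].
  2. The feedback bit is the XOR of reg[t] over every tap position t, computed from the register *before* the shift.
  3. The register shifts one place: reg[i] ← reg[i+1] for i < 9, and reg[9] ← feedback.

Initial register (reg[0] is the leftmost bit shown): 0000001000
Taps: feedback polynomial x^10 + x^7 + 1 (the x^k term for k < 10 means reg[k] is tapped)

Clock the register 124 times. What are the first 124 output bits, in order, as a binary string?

0000001000000000100100100110100110101111100110001111100100011101111110000111000000011111111110001110001001110110010101110111

step | reg (before) | out | fb
   0 | 0000001000 | 0 | 0
   1 | 0000010000 | 0 | 0
   2 | 0000100000 | 0 | 0
   3 | 0001000000 | 0 | 0
   4 | 0010000000 | 0 | 0
   5 | 0100000000 | 0 | 0
   6 | 1000000000 | 1 | 1
   7 | 0000000001 | 0 | 0
   8 | 0000000010 | 0 | 0
   9 | 0000000100 | 0 | 1
  10 | 0000001001 | 0 | 0
  11 | 0000010010 | 0 | 0
  12 | 0000100100 | 0 | 1
  13 | 0001001001 | 0 | 0
  14 | 0010010010 | 0 | 0
  15 | 0100100100 | 0 | 1
  16 | 1001001001 | 1 | 1
  17 | 0010010011 | 0 | 0
  18 | 0100100110 | 0 | 1
  19 | 1001001101 | 1 | 0
  20 | 0010011010 | 0 | 0
  21 | 0100110100 | 0 | 1
  22 | 1001101001 | 1 | 1
  23 | 0011010011 | 0 | 0
  24 | 0110100110 | 0 | 1
  25 | 1101001101 | 1 | 0
  26 | 1010011010 | 1 | 1
  27 | 0100110101 | 0 | 1
  28 | 1001101011 | 1 | 1
  29 | 0011010111 | 0 | 1
  30 | 0110101111 | 0 | 1
  31 | 1101011111 | 1 | 0
  32 | 1010111110 | 1 | 0
  33 | 0101111100 | 0 | 1
  34 | 1011111001 | 1 | 1
  35 | 0111110011 | 0 | 0
  36 | 1111100110 | 1 | 0
  37 | 1111001100 | 1 | 0
  38 | 1110011000 | 1 | 1
  39 | 1100110001 | 1 | 1
  40 | 1001100011 | 1 | 1
  41 | 0011000111 | 0 | 1
  42 | 0110001111 | 0 | 1
  43 | 1100011111 | 1 | 0
  44 | 1000111110 | 1 | 0
  45 | 0001111100 | 0 | 1
  46 | 0011111001 | 0 | 0
  47 | 0111110010 | 0 | 0
  48 | 1111100100 | 1 | 0
  49 | 1111001000 | 1 | 1
  50 | 1110010001 | 1 | 1
  51 | 1100100011 | 1 | 1
  52 | 1001000111 | 1 | 0
  53 | 0010001110 | 0 | 1
  54 | 0100011101 | 0 | 1
  55 | 1000111011 | 1 | 1
  56 | 0001110111 | 0 | 1
  57 | 0011101111 | 0 | 1
  58 | 0111011111 | 0 | 1
  59 | 1110111111 | 1 | 0
  60 | 1101111110 | 1 | 0
  61 | 1011111100 | 1 | 0
  62 | 0111111000 | 0 | 0
  63 | 1111110000 | 1 | 1
  64 | 1111100001 | 1 | 1
  65 | 1111000011 | 1 | 1
  66 | 1110000111 | 1 | 0
  67 | 1100001110 | 1 | 0
  68 | 1000011100 | 1 | 0
  69 | 0000111000 | 0 | 0
  70 | 0001110000 | 0 | 0
  71 | 0011100000 | 0 | 0
  72 | 0111000000 | 0 | 0
  73 | 1110000000 | 1 | 1
  74 | 1100000001 | 1 | 1
  75 | 1000000011 | 1 | 1
  76 | 0000000111 | 0 | 1
  77 | 0000001111 | 0 | 1
  78 | 0000011111 | 0 | 1
  79 | 0000111111 | 0 | 1
  80 | 0001111111 | 0 | 1
  81 | 0011111111 | 0 | 1
  82 | 0111111111 | 0 | 1
  83 | 1111111111 | 1 | 0
  84 | 1111111110 | 1 | 0
  85 | 1111111100 | 1 | 0
  86 | 1111111000 | 1 | 1
  87 | 1111110001 | 1 | 1
  88 | 1111100011 | 1 | 1
  89 | 1111000111 | 1 | 0
  90 | 1110001110 | 1 | 0
  91 | 1100011100 | 1 | 0
  92 | 1000111000 | 1 | 1
  93 | 0001110001 | 0 | 0
  94 | 0011100010 | 0 | 0
  95 | 0111000100 | 0 | 1
  96 | 1110001001 | 1 | 1
  97 | 1100010011 | 1 | 1
  98 | 1000100111 | 1 | 0
  99 | 0001001110 | 0 | 1
 100 | 0010011101 | 0 | 1
 101 | 0100111011 | 0 | 0
 102 | 1001110110 | 1 | 0
 103 | 0011101100 | 0 | 1
 104 | 0111011001 | 0 | 0
 105 | 1110110010 | 1 | 1
 106 | 1101100101 | 1 | 0
 107 | 1011001010 | 1 | 1
 108 | 0110010101 | 0 | 1
 109 | 1100101011 | 1 | 1
 110 | 1001010111 | 1 | 0
 111 | 0010101110 | 0 | 1
 112 | 0101011101 | 0 | 1
 113 | 1010111011 | 1 | 1
 114 | 0101110111 | 0 | 1
 115 | 1011101111 | 1 | 0
 116 | 0111011110 | 0 | 1
 117 | 1110111101 | 1 | 0
 118 | 1101111010 | 1 | 1
 119 | 1011110101 | 1 | 0
 120 | 0111101010 | 0 | 0
 121 | 1111010100 | 1 | 0
 122 | 1110101000 | 1 | 1
 123 | 1101010001 | 1 | 1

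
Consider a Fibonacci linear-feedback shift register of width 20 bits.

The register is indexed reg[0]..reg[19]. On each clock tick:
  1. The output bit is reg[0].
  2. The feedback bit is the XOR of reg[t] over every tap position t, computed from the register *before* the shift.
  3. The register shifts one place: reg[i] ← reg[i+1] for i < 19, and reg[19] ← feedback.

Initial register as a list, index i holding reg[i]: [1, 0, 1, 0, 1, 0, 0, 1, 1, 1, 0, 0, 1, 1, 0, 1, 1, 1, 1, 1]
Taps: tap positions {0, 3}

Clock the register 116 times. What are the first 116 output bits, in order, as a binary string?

step | reg (before) | out | fb
   0 | 10101001110011011111 | 1 | 1
   1 | 01010011100110111111 | 0 | 1
   2 | 10100111001101111111 | 1 | 1
   3 | 01001110011011111111 | 0 | 0
   4 | 10011100110111111110 | 1 | 0
   5 | 00111001101111111100 | 0 | 1
   6 | 01110011011111111001 | 0 | 1
   7 | 11100110111111110011 | 1 | 1
   8 | 11001101111111100111 | 1 | 1
   9 | 10011011111111001111 | 1 | 0
  10 | 00110111111110011110 | 0 | 1
  11 | 01101111111100111101 | 0 | 0
  12 | 11011111111001111010 | 1 | 0
  13 | 10111111110011110100 | 1 | 0
  14 | 01111111100111101000 | 0 | 1
  15 | 11111111001111010001 | 1 | 0
  16 | 11111110011110100010 | 1 | 0
  17 | 11111100111101000100 | 1 | 0
  18 | 11111001111010001000 | 1 | 0
  19 | 11110011110100010000 | 1 | 0
  20 | 11100111101000100000 | 1 | 1
  21 | 11001111010001000001 | 1 | 1
  22 | 10011110100010000011 | 1 | 0
  23 | 00111101000100000110 | 0 | 1
  24 | 01111010001000001101 | 0 | 1
  25 | 11110100010000011011 | 1 | 0
  26 | 11101000100000110110 | 1 | 1
  27 | 11010001000001101101 | 1 | 0
  28 | 10100010000011011010 | 1 | 1
  29 | 01000100000110110101 | 0 | 0
  30 | 10001000001101101010 | 1 | 1
  31 | 00010000011011010101 | 0 | 1
  32 | 00100000110110101011 | 0 | 0
  33 | 01000001101101010110 | 0 | 0
  34 | 10000011011010101100 | 1 | 1
  35 | 00000110110101011001 | 0 | 0
  36 | 00001101101010110010 | 0 | 0
  37 | 00011011010101100100 | 0 | 1
  38 | 00110110101011001001 | 0 | 1
  39 | 01101101010110010011 | 0 | 0
  40 | 11011010101100100110 | 1 | 0
  41 | 10110101011001001100 | 1 | 0
  42 | 01101010110010011000 | 0 | 0
  43 | 11010101100100110000 | 1 | 0
  44 | 10101011001001100000 | 1 | 1
  45 | 01010110010011000001 | 0 | 1
  46 | 10101100100110000011 | 1 | 1
  47 | 01011001001100000111 | 0 | 1
  48 | 10110010011000001111 | 1 | 0
  49 | 01100100110000011110 | 0 | 0
  50 | 11001001100000111100 | 1 | 1
  51 | 10010011000001111001 | 1 | 0
  52 | 00100110000011110010 | 0 | 0
  53 | 01001100000111100100 | 0 | 0
  54 | 10011000001111001000 | 1 | 0
  55 | 00110000011110010000 | 0 | 1
  56 | 01100000111100100001 | 0 | 0
  57 | 11000001111001000010 | 1 | 1
  58 | 10000011110010000101 | 1 | 1
  59 | 00000111100100001011 | 0 | 0
  60 | 00001111001000010110 | 0 | 0
  61 | 00011110010000101100 | 0 | 1
  62 | 00111100100001011001 | 0 | 1
  63 | 01111001000010110011 | 0 | 1
  64 | 11110010000101100111 | 1 | 0
  65 | 11100100001011001110 | 1 | 1
  66 | 11001000010110011101 | 1 | 1
  67 | 10010000101100111011 | 1 | 0
  68 | 00100001011001110110 | 0 | 0
  69 | 01000010110011101100 | 0 | 0
  70 | 10000101100111011000 | 1 | 1
  71 | 00001011001110110001 | 0 | 0
  72 | 00010110011101100010 | 0 | 1
  73 | 00101100111011000101 | 0 | 0
  74 | 01011001110110001010 | 0 | 1
  75 | 10110011101100010101 | 1 | 0
  76 | 01100111011000101010 | 0 | 0
  77 | 11001110110001010100 | 1 | 1
  78 | 10011101100010101001 | 1 | 0
  79 | 00111011000101010010 | 0 | 1
  80 | 01110110001010100101 | 0 | 1
  81 | 11101100010101001011 | 1 | 1
  82 | 11011000101010010111 | 1 | 0
  83 | 10110001010100101110 | 1 | 0
  84 | 01100010101001011100 | 0 | 0
  85 | 11000101010010111000 | 1 | 1
  86 | 10001010100101110001 | 1 | 1
  87 | 00010101001011100011 | 0 | 1
  88 | 00101010010111000111 | 0 | 0
  89 | 01010100101110001110 | 0 | 1
  90 | 10101001011100011101 | 1 | 1
  91 | 01010010111000111011 | 0 | 1
  92 | 10100101110001110111 | 1 | 1
  93 | 01001011100011101111 | 0 | 0
  94 | 10010111000111011110 | 1 | 0
  95 | 00101110001110111100 | 0 | 0
  96 | 01011100011101111000 | 0 | 1
  97 | 10111000111011110001 | 1 | 0
  98 | 01110001110111100010 | 0 | 1
  99 | 11100011101111000101 | 1 | 1
 100 | 11000111011110001011 | 1 | 1
 101 | 10001110111100010111 | 1 | 1
 102 | 00011101111000101111 | 0 | 1
 103 | 00111011110001011111 | 0 | 1
 104 | 01110111100010111111 | 0 | 1
 105 | 11101111000101111111 | 1 | 1
 106 | 11011110001011111111 | 1 | 0
 107 | 10111100010111111110 | 1 | 0
 108 | 01111000101111111100 | 0 | 1
 109 | 11110001011111111001 | 1 | 0
 110 | 11100010111111110010 | 1 | 1
 111 | 11000101111111100101 | 1 | 1
 112 | 10001011111111001011 | 1 | 1
 113 | 00010111111110010111 | 0 | 1
 114 | 00101111111100101111 | 0 | 0
 115 | 01011111111001011110 | 0 | 1

10101001110011011111111001111010001000001101101010110010011000001111001000010110011101100010101001011100011101111000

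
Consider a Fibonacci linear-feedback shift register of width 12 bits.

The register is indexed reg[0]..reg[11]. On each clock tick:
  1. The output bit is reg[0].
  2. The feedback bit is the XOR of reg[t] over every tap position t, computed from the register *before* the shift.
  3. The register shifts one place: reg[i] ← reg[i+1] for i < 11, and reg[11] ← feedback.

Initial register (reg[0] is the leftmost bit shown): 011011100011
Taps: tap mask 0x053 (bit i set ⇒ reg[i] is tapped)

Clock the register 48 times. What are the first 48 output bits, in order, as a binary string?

011011100011110111101110001101011100011100111111

tick  register→output (feedback)
  0  011011100011→0 (1)
  1  110111000111→1 (1)
  2  101110001111→1 (0)
  3  011100011110→0 (1)
  4  111000111101→1 (1)
  5  110001111011→1 (1)
  6  100011110111→1 (1)
  7  000111101111→0 (0)
  8  001111011110→0 (1)
  9  011110111101→0 (1)
 10  111101111011→1 (1)
 11  111011110111→1 (0)
 12  110111101110→1 (0)
 13  101111011100→1 (0)
 14  011110111000→0 (1)
 15  111101110001→1 (1)
 16  111011100011→1 (0)
 17  110111000110→1 (1)
 18  101110001101→1 (0)
 19  011100011010→0 (1)
 20  111000110101→1 (1)
 21  110001101011→1 (1)
 22  100011010111→1 (0)
 23  000110101110→0 (0)
 24  001101011100→0 (0)
 25  011010111000→0 (1)
 26  110101110001→1 (1)
 27  101011100011→1 (1)
 28  010111000111→0 (0)
 29  101110001110→1 (0)
 30  011100011100→0 (1)
 31  111000111001→1 (1)
 32  110001110011→1 (1)
 33  100011100111→1 (1)
 34  000111001111→0 (1)
 35  001110011111→0 (1)
 36  011100111111→0 (0)
 37  111001111110→1 (1)
 38  110011111101→1 (0)
 39  100111111010→1 (1)
 40  001111110101→0 (0)
 41  011111101010→0 (1)
 42  111111010101→1 (1)
 43  111110101011→1 (0)
 44  111101010110→1 (0)
 45  111010101100→1 (0)
 46  110101011000→1 (0)
 47  101010110000→1 (1)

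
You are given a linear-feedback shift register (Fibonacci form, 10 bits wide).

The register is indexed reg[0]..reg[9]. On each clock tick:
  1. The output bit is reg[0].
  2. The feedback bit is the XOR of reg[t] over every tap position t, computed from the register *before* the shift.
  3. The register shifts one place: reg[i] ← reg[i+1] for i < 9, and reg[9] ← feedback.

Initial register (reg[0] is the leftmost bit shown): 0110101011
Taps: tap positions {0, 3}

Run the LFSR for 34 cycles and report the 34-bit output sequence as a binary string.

0110101011001111001011011001000001

step | reg (before) | out | fb
   0 | 0110101011 | 0 | 0
   1 | 1101010110 | 1 | 0
   2 | 1010101100 | 1 | 1
   3 | 0101011001 | 0 | 1
   4 | 1010110011 | 1 | 1
   5 | 0101100111 | 0 | 1
   6 | 1011001111 | 1 | 0
   7 | 0110011110 | 0 | 0
   8 | 1100111100 | 1 | 1
   9 | 1001111001 | 1 | 0
  10 | 0011110010 | 0 | 1
  11 | 0111100101 | 0 | 1
  12 | 1111001011 | 1 | 0
  13 | 1110010110 | 1 | 1
  14 | 1100101101 | 1 | 1
  15 | 1001011011 | 1 | 0
  16 | 0010110110 | 0 | 0
  17 | 0101101100 | 0 | 1
  18 | 1011011001 | 1 | 0
  19 | 0110110010 | 0 | 0
  20 | 1101100100 | 1 | 0
  21 | 1011001000 | 1 | 0
  22 | 0110010000 | 0 | 0
  23 | 1100100000 | 1 | 1
  24 | 1001000001 | 1 | 0
  25 | 0010000010 | 0 | 0
  26 | 0100000100 | 0 | 0
  27 | 1000001000 | 1 | 1
  28 | 0000010001 | 0 | 0
  29 | 0000100010 | 0 | 0
  30 | 0001000100 | 0 | 1
  31 | 0010001001 | 0 | 0
  32 | 0100010010 | 0 | 0
  33 | 1000100100 | 1 | 1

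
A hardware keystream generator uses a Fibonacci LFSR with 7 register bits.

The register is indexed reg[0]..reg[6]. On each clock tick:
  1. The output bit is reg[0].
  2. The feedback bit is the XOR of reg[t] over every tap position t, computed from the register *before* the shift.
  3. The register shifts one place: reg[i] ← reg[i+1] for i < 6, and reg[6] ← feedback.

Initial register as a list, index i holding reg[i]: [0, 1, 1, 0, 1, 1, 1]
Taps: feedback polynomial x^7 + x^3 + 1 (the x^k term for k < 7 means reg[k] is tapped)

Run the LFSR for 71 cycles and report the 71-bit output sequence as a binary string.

01101110001111111000011101111001011001001000000100010011000101110101101

step | reg (before) | out | fb
   0 | 0110111 | 0 | 0
   1 | 1101110 | 1 | 0
   2 | 1011100 | 1 | 0
   3 | 0111000 | 0 | 1
   4 | 1110001 | 1 | 1
   5 | 1100011 | 1 | 1
   6 | 1000111 | 1 | 1
   7 | 0001111 | 0 | 1
   8 | 0011111 | 0 | 1
   9 | 0111111 | 0 | 1
  10 | 1111111 | 1 | 0
  11 | 1111110 | 1 | 0
  12 | 1111100 | 1 | 0
  13 | 1111000 | 1 | 0
  14 | 1110000 | 1 | 1
  15 | 1100001 | 1 | 1
  16 | 1000011 | 1 | 1
  17 | 0000111 | 0 | 0
  18 | 0001110 | 0 | 1
  19 | 0011101 | 0 | 1
  20 | 0111011 | 0 | 1
  21 | 1110111 | 1 | 1
  22 | 1101111 | 1 | 0
  23 | 1011110 | 1 | 0
  24 | 0111100 | 0 | 1
  25 | 1111001 | 1 | 0
  26 | 1110010 | 1 | 1
  27 | 1100101 | 1 | 1
  28 | 1001011 | 1 | 0
  29 | 0010110 | 0 | 0
  30 | 0101100 | 0 | 1
  31 | 1011001 | 1 | 0
  32 | 0110010 | 0 | 0
  33 | 1100100 | 1 | 1
  34 | 1001001 | 1 | 0
  35 | 0010010 | 0 | 0
  36 | 0100100 | 0 | 0
  37 | 1001000 | 1 | 0
  38 | 0010000 | 0 | 0
  39 | 0100000 | 0 | 0
  40 | 1000000 | 1 | 1
  41 | 0000001 | 0 | 0
  42 | 0000010 | 0 | 0
  43 | 0000100 | 0 | 0
  44 | 0001000 | 0 | 1
  45 | 0010001 | 0 | 0
  46 | 0100010 | 0 | 0
  47 | 1000100 | 1 | 1
  48 | 0001001 | 0 | 1
  49 | 0010011 | 0 | 0
  50 | 0100110 | 0 | 0
  51 | 1001100 | 1 | 0
  52 | 0011000 | 0 | 1
  53 | 0110001 | 0 | 0
  54 | 1100010 | 1 | 1
  55 | 1000101 | 1 | 1
  56 | 0001011 | 0 | 1
  57 | 0010111 | 0 | 0
  58 | 0101110 | 0 | 1
  59 | 1011101 | 1 | 0
  60 | 0111010 | 0 | 1
  61 | 1110101 | 1 | 1
  62 | 1101011 | 1 | 0
  63 | 1010110 | 1 | 1
  64 | 0101101 | 0 | 1
  65 | 1011011 | 1 | 0
  66 | 0110110 | 0 | 0
  67 | 1101100 | 1 | 0
  68 | 1011000 | 1 | 0
  69 | 0110000 | 0 | 0
  70 | 1100000 | 1 | 1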